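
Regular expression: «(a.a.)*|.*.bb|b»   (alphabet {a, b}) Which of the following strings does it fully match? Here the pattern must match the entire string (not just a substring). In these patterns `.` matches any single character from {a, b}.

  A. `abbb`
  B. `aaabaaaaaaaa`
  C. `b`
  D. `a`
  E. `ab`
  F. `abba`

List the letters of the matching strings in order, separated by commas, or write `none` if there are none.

A → match
B → match
C → match
D → no match
E → no match
F → no match

A, B, C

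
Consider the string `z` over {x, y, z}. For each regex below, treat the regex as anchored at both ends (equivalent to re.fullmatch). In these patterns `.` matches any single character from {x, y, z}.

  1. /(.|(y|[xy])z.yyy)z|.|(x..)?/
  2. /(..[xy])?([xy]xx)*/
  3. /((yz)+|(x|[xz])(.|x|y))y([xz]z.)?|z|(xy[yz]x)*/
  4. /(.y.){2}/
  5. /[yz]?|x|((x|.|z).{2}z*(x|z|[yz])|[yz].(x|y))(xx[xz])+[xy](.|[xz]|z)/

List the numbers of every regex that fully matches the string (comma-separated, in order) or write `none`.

1 → match
2 → no match
3 → match
4 → no match
5 → match

1, 3, 5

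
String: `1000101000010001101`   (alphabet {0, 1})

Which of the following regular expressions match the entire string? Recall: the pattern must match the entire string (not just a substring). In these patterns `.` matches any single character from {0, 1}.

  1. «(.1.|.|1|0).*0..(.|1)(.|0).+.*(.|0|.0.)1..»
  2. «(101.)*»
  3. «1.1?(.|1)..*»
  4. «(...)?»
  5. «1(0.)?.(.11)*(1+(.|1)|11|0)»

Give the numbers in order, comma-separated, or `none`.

1, 3

1 → match
2 → no match
3 → match
4 → no match
5 → no match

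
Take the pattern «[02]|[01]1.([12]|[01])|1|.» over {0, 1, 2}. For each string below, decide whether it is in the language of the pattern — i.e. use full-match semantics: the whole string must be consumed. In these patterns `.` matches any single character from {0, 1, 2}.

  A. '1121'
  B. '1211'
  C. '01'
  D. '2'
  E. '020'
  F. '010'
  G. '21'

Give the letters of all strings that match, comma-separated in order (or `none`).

A → match
B → no match
C → no match
D → match
E → no match
F → no match
G → no match

A, D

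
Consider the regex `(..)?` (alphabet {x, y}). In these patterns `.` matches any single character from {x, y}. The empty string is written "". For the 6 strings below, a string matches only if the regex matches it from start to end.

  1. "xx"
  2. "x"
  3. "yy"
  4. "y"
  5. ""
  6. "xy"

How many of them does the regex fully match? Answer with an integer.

4

1. "xx" → match
2. "x" → no match
3. "yy" → match
4. "y" → no match
5. "" → match
6. "xy" → match
Total matched: 4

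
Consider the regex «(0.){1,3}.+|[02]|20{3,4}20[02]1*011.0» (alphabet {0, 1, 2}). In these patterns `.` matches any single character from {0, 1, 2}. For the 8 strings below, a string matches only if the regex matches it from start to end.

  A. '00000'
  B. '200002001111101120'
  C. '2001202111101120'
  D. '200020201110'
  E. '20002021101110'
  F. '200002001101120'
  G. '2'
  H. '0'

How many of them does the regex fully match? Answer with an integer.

A → match
B → match
C → no match
D → match
E → match
F → match
G → match
H → match
Total matched: 7

7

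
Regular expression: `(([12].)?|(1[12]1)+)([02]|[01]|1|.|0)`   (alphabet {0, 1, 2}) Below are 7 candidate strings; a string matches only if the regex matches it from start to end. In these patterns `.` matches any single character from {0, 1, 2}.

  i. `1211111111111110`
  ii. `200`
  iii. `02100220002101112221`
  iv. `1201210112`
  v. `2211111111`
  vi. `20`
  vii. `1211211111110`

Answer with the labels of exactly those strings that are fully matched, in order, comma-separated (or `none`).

i, ii, vii

i → match
ii → match
iii → no match
iv → no match
v → no match
vi → no match
vii → match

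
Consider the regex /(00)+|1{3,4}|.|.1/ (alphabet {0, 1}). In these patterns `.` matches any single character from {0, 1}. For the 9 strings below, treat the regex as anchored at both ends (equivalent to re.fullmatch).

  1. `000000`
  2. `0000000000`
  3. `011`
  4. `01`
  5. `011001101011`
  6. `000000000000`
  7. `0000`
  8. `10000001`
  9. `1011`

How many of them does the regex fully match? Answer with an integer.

1 → match
2 → match
3 → no match
4 → match
5 → no match
6 → match
7 → match
8 → no match
9 → no match
Total matched: 5

5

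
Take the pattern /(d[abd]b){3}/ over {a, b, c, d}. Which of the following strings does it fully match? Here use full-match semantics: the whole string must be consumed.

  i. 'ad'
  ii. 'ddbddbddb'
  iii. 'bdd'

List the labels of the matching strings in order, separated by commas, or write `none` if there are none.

ii

i → no match — must start with 'd'
ii → match
iii → no match — must start with 'd'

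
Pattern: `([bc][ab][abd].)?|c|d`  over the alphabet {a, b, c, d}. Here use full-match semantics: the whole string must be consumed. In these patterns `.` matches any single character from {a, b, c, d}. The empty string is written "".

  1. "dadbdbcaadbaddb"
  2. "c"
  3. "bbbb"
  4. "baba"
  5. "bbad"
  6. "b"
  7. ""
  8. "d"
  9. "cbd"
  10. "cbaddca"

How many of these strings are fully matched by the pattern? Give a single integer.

1 → no match
2 → match
3 → match
4 → match
5 → match
6 → no match
7 → match
8 → match
9 → no match
10 → no match
Total matched: 6

6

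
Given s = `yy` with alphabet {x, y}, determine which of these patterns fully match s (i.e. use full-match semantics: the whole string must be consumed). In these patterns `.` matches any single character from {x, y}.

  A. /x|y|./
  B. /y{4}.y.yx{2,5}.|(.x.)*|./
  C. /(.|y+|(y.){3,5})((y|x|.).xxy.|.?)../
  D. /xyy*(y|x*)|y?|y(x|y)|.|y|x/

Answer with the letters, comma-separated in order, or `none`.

A → no match
B → no match
C → no match
D → match

D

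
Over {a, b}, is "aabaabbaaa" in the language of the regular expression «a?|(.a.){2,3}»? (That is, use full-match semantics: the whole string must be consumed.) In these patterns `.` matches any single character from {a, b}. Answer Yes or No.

No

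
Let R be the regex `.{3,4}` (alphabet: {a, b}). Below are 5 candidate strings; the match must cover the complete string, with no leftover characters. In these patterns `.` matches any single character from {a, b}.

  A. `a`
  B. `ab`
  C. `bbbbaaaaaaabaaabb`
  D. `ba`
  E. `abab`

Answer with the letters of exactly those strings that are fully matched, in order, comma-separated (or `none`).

E

A. `a` → no match
B. `ab` → no match
C → no match
D. `ba` → no match
E. `abab` → match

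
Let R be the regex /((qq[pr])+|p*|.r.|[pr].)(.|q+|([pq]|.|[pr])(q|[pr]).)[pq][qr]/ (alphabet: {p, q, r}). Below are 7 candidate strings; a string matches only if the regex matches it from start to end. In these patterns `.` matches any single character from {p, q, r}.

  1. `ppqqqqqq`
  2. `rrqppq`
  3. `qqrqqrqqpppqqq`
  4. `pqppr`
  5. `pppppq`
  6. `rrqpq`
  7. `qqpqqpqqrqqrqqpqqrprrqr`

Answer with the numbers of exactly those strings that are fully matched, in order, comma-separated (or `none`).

1. `ppqqqqqq` → match
2. `rrqppq` → match
3 → match
4. `pqppr` → match
5. `pppppq` → match
6. `rrqpq` → match
7 → match

1, 2, 3, 4, 5, 6, 7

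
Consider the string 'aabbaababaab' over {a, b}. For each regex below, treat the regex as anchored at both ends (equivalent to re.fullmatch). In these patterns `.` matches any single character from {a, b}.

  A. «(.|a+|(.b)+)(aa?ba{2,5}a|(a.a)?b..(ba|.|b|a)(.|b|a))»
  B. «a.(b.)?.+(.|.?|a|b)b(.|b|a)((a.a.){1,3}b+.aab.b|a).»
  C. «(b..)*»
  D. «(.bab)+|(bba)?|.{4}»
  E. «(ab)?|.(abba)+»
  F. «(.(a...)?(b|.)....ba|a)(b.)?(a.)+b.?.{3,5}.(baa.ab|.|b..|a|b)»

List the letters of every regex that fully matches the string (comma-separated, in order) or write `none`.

A → no match
B → match
C → no match
D → no match
E → no match
F → match

B, F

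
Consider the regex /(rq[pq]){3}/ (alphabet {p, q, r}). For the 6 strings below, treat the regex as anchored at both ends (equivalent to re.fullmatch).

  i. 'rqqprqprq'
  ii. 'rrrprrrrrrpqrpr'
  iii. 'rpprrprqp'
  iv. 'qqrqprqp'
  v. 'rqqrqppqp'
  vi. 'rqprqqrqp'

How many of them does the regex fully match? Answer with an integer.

1

i → no match
ii → no match — must start with 'rq'
iii → no match — must start with 'rq'
iv → no match — must start with 'rq'
v → no match
vi → match
Total matched: 1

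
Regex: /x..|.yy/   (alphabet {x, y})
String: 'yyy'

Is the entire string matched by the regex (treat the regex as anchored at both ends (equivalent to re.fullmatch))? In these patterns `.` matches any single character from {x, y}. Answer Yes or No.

Yes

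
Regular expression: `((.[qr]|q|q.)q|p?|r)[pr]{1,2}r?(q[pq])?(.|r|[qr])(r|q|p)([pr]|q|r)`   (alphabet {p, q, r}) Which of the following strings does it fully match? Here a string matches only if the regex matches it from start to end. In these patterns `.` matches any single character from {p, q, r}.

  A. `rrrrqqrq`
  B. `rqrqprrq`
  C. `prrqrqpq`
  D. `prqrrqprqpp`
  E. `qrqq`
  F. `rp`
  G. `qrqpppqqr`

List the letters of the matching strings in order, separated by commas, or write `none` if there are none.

none

A. `rrrrqqrq` → no match
B. `rqrqprrq` → no match
C. `prrqrqpq` → no match
D. `prqrrqprqpp` → no match
E. `qrqq` → no match
F. `rp` → no match
G. `qrqpppqqr` → no match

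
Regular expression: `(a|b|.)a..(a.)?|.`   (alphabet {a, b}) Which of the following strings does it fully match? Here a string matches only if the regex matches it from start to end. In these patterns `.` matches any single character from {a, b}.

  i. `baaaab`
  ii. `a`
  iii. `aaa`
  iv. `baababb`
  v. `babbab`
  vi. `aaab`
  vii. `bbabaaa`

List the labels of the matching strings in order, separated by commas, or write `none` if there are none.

i, ii, v, vi

i. `baaaab` → match
ii. `a` → match
iii. `aaa` → no match
iv. `baababb` → no match
v. `babbab` → match
vi. `aaab` → match
vii. `bbabaaa` → no match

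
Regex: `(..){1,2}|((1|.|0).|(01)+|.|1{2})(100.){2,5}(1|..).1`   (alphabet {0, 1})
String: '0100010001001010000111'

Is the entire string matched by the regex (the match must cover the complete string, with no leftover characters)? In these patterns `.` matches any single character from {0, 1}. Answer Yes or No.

No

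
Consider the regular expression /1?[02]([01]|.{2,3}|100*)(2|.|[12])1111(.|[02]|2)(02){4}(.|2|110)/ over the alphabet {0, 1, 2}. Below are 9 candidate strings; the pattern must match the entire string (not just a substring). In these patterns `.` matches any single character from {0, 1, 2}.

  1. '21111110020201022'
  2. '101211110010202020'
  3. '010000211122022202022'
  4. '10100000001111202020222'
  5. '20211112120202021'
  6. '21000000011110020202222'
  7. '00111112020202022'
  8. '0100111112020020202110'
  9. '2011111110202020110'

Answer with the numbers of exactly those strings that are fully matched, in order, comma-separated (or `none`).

7

1 → no match
2 → no match
3 → no match
4 → no match
5 → no match
6 → no match
7 → match
8 → no match
9 → no match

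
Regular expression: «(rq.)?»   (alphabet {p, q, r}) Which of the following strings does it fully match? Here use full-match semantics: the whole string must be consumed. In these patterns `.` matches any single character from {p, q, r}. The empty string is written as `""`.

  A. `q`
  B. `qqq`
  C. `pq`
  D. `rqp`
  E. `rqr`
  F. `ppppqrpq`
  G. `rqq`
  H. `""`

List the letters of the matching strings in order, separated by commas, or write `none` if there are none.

D, E, G, H

A → no match
B → no match
C → no match
D → match
E → match
F → no match
G → match
H → match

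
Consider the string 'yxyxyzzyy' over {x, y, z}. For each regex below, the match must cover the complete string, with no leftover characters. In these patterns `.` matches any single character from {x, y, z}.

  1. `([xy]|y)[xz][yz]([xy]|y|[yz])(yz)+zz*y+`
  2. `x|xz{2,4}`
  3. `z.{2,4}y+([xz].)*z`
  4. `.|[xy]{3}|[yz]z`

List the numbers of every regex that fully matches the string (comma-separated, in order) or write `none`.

1

1 → match
2 → no match
3 → no match — must start with 'z'
4 → no match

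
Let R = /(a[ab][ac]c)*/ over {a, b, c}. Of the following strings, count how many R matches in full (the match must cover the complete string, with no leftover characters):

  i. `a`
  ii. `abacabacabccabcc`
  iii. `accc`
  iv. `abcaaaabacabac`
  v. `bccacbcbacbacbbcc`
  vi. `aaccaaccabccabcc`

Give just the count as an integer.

2

i → no match
ii → match
iii → no match
iv → no match
v → no match
vi → match
Total matched: 2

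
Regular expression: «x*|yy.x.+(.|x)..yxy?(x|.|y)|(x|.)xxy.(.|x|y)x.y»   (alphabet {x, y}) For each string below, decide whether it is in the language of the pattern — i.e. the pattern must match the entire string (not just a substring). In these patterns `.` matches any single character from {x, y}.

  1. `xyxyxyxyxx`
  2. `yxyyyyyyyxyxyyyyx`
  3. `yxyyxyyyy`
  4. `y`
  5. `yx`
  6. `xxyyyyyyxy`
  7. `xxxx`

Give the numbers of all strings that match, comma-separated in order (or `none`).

1 → no match
2 → no match
3 → no match
4 → no match
5 → no match
6 → no match
7 → match

7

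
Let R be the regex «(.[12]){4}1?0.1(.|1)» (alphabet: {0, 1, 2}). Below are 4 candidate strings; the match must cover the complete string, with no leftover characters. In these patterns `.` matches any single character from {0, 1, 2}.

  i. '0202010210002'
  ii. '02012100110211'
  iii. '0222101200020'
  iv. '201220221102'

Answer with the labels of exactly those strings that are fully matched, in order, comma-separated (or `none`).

i → no match
ii → no match
iii → no match
iv → no match

none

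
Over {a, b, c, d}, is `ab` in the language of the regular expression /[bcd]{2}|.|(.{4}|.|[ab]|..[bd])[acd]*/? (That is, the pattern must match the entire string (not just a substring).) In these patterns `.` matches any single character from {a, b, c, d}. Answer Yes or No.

No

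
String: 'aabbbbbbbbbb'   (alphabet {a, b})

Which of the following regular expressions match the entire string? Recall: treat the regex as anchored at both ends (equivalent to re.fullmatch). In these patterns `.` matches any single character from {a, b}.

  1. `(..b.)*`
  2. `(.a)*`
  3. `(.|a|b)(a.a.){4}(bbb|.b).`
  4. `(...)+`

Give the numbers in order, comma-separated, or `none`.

1, 4

1 → match
2 → no match
3 → no match
4 → match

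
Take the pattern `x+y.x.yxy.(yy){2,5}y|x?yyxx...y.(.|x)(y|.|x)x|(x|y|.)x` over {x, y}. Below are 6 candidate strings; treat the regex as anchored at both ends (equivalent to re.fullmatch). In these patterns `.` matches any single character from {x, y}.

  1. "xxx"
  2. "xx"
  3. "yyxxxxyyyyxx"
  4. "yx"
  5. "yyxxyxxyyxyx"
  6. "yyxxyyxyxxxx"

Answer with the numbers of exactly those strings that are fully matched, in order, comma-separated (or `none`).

2, 3, 4, 5, 6

1 → no match
2 → match
3 → match
4 → match
5 → match
6 → match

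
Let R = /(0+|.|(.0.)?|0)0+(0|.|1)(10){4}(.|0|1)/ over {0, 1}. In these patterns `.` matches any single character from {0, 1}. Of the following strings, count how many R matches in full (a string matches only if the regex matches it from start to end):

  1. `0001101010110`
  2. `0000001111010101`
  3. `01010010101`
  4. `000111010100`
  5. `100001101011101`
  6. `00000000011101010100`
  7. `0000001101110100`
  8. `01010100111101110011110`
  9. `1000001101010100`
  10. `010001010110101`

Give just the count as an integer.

1 → no match
2 → no match
3 → no match
4 → no match
5 → no match
6 → no match
7 → no match
8 → no match
9 → match
10 → no match
Total matched: 1

1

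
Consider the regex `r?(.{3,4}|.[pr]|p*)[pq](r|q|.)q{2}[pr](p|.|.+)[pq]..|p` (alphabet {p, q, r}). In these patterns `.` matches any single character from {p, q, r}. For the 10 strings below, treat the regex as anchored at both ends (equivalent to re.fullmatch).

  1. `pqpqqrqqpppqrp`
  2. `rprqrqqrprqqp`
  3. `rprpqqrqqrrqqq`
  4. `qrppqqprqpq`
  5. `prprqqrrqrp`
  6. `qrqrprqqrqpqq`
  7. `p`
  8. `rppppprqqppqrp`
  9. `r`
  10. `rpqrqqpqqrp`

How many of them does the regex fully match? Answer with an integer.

1 → match
2 → match
3 → match
4 → match
5 → match
6 → match
7 → match
8 → match
9 → no match
10 → match
Total matched: 9

9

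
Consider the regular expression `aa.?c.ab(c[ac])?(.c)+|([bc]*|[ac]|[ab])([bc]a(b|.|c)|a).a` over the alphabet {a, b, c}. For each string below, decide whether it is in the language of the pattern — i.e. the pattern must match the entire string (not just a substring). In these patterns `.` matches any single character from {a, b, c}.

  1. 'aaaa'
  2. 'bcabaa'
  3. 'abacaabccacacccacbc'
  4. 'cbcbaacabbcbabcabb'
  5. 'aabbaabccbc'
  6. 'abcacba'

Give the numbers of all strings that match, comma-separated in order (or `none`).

1, 2

1 → match
2 → match
3 → no match
4 → no match
5 → no match
6 → no match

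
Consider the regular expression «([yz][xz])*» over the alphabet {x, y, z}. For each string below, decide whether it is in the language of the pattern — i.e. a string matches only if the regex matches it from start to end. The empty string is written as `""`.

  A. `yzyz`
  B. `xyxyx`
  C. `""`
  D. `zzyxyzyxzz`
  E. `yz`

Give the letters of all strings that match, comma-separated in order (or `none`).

A → match
B → no match
C → match
D → match
E → match

A, C, D, E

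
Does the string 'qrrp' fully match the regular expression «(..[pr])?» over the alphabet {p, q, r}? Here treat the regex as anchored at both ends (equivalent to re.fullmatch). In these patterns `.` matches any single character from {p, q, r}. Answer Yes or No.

No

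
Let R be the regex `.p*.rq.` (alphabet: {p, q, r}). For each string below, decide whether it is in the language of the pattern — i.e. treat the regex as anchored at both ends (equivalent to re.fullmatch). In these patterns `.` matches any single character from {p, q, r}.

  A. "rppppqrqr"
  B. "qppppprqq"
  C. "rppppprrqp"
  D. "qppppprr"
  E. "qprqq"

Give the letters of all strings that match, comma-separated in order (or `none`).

A → match
B → match
C → match
D → no match
E → match

A, B, C, E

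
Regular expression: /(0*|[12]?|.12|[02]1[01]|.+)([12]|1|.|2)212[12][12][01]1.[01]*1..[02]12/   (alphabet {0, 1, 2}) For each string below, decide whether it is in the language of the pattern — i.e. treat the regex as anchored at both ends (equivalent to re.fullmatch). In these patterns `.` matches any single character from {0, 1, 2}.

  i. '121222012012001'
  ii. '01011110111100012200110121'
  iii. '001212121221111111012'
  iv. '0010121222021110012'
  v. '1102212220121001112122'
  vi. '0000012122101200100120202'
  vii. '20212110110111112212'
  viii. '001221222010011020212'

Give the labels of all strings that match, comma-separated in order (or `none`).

iii, vii

i → no match — must end with '12'
ii → no match — must end with '12'
iii → match
iv → no match
v → no match — must end with '12'
vi → no match — must end with '12'
vii → match
viii → no match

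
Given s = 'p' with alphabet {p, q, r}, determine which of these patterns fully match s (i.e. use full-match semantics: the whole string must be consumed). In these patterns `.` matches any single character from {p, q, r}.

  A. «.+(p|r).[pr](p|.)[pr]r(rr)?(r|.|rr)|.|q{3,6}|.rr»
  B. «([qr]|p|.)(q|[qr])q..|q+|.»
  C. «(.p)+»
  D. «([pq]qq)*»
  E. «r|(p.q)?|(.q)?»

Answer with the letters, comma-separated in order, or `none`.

A, B

A → match
B → match
C → no match
D → no match
E → no match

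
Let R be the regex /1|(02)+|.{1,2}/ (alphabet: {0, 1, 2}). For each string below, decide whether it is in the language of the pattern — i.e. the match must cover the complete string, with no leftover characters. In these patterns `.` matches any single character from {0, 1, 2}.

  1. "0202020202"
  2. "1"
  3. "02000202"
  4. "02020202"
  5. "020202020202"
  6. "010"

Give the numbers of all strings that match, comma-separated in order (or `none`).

1, 2, 4, 5

1 → match
2 → match
3 → no match
4 → match
5 → match
6 → no match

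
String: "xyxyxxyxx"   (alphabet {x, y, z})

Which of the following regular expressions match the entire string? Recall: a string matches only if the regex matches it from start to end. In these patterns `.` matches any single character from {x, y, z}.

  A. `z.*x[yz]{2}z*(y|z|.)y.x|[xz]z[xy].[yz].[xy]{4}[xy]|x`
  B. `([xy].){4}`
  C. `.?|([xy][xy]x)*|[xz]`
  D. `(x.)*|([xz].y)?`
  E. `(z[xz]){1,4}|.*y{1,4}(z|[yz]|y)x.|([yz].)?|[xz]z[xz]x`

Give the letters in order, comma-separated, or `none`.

A → no match
B → no match
C → match
D → no match
E → no match

C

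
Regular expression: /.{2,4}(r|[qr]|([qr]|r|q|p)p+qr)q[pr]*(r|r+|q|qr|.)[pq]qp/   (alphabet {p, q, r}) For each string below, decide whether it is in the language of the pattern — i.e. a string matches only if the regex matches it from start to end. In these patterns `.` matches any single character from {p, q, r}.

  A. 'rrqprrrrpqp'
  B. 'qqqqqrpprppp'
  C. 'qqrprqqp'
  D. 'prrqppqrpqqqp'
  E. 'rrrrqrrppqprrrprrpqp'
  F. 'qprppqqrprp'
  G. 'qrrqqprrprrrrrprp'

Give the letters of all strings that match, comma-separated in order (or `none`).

none

A → no match
B → no match — must end with 'qp'
C → no match
D → no match
E → no match
F → no match — must end with 'qp'
G → no match — must end with 'qp'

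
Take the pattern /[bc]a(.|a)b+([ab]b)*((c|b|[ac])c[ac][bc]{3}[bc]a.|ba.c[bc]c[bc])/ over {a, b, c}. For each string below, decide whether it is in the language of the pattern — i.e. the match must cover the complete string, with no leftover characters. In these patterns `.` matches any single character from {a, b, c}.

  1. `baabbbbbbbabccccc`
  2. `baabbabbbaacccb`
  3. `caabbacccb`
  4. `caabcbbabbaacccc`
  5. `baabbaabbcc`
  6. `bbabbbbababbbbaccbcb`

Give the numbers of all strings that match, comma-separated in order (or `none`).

none

1 → no match
2 → no match
3 → no match
4 → no match
5 → no match
6 → no match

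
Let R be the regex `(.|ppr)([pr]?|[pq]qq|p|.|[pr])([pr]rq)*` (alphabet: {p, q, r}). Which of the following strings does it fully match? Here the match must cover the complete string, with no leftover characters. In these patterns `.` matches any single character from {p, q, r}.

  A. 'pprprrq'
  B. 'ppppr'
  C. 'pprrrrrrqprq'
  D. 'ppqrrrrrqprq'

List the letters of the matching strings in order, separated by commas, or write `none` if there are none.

A → match
B → no match
C → no match
D → no match

A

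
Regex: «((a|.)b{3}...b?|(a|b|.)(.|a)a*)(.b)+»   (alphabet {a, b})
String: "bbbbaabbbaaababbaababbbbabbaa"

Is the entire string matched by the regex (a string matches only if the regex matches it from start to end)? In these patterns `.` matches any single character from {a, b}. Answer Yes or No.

No

Every match must end with "b", but "bbbbaabbbaaababbaababbbbabbaa" does not.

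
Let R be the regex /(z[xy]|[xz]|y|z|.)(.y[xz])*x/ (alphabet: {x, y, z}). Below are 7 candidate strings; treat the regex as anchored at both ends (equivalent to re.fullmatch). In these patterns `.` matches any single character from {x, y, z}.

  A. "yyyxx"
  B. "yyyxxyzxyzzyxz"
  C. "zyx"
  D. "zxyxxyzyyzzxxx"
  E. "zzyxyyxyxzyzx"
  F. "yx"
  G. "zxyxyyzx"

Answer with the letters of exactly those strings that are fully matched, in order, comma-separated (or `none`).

A, C, F, G

A. "yyyxx" → match
B → no match — must end with "x"
C. "zyx" → match
D → no match
E → no match
F. "yx" → match
G. "zxyxyyzx" → match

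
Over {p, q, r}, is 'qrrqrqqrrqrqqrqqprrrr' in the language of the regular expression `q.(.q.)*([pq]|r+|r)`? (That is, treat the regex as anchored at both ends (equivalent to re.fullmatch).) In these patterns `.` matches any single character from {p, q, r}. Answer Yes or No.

Yes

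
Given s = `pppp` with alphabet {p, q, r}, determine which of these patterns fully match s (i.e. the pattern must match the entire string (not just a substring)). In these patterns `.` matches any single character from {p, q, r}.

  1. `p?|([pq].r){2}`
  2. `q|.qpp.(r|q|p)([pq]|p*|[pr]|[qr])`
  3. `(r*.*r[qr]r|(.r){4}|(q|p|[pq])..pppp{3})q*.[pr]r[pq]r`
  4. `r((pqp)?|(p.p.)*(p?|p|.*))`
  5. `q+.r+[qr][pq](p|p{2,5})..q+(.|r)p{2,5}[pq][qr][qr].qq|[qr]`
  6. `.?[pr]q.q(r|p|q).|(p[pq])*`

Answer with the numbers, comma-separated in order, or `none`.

6

1 → no match
2 → no match
3 → no match — must end with `r`
4 → no match — must start with `r`
5 → no match
6 → match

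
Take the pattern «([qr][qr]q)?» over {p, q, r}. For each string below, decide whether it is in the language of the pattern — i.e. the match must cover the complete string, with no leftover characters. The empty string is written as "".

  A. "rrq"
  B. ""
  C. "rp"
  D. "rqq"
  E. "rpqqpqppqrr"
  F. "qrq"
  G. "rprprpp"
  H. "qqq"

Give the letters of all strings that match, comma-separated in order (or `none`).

A → match
B → match
C → no match
D → match
E → no match
F → match
G → no match
H → match

A, B, D, F, H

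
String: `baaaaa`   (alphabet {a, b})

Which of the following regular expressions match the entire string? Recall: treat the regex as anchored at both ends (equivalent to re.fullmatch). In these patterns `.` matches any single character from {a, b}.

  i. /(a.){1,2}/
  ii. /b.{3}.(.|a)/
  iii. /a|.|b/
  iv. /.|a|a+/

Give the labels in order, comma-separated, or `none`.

i → no match — must start with `a`
ii → match
iii → no match
iv → no match

ii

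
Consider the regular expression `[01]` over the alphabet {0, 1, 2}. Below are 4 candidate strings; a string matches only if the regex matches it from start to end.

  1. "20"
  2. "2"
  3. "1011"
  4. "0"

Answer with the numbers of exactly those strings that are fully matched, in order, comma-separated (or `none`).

1 → no match
2 → no match
3 → no match
4 → match

4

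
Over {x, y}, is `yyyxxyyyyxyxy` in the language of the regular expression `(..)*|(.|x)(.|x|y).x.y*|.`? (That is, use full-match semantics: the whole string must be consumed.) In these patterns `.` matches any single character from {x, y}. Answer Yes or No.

No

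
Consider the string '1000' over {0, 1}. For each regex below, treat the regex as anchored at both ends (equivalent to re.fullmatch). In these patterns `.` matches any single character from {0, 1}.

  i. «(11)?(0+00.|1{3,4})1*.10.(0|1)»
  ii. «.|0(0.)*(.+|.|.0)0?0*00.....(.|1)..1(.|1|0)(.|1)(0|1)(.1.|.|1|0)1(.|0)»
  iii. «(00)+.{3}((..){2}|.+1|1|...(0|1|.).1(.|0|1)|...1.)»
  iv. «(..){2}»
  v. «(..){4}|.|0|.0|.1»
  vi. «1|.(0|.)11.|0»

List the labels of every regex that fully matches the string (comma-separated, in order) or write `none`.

iv

i → no match
ii → no match
iii → no match — must start with '00'
iv → match
v → no match
vi → no match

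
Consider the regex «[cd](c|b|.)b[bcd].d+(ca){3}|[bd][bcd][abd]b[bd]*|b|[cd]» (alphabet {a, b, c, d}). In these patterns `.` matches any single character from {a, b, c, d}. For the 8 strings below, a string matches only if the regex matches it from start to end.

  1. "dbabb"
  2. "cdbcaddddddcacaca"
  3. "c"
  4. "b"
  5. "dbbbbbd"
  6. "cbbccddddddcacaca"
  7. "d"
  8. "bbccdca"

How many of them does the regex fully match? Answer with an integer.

1. "dbabb" → match
2 → match
3. "c" → match
4. "b" → match
5. "dbbbbbd" → match
6 → match
7. "d" → match
8. "bbccdca" → no match
Total matched: 7

7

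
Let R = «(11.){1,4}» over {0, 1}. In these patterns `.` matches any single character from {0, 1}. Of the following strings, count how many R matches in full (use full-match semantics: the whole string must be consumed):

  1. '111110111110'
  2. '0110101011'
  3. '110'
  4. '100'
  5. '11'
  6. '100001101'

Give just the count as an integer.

1 → match
2 → no match — must start with '11'
3 → match
4 → no match — must start with '11'
5 → no match
6 → no match — must start with '11'
Total matched: 2

2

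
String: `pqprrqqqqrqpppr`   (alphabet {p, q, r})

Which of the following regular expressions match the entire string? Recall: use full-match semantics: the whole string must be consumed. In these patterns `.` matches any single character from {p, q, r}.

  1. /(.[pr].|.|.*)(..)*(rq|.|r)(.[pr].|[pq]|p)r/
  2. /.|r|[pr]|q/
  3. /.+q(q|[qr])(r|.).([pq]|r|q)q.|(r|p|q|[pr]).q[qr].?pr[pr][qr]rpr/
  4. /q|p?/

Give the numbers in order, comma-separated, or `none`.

1

1 → match
2 → no match
3 → no match
4 → no match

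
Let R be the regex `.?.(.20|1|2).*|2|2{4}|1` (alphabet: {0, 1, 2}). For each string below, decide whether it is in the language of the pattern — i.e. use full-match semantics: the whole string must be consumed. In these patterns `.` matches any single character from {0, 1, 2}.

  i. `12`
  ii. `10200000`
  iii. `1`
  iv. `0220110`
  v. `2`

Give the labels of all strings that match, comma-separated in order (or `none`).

i. `12` → match
ii. `10200000` → match
iii. `1` → match
iv. `0220110` → match
v. `2` → match

i, ii, iii, iv, v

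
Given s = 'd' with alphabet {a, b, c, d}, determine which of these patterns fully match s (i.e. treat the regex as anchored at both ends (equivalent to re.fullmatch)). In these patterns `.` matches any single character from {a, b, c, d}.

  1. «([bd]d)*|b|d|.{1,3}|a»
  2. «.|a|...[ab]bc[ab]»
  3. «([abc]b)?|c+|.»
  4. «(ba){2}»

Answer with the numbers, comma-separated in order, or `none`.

1 → match
2 → match
3 → match
4 → no match — must start with 'ba'

1, 2, 3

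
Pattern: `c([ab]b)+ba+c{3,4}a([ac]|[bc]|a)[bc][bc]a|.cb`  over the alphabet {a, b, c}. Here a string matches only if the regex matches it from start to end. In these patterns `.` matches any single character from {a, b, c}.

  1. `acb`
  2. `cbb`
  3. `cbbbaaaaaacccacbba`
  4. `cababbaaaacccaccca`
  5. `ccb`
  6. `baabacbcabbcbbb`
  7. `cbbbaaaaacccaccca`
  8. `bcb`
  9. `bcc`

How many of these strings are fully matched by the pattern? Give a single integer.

6

1 → match
2 → no match
3 → match
4 → match
5 → match
6 → no match
7 → match
8 → match
9 → no match
Total matched: 6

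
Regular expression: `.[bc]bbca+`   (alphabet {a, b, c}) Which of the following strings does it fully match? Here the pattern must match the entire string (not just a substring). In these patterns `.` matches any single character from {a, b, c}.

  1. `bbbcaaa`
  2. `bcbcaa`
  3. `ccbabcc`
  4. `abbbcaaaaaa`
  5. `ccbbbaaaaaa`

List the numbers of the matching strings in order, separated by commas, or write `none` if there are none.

4

1 → no match
2 → no match
3 → no match — must end with `a`
4 → match
5 → no match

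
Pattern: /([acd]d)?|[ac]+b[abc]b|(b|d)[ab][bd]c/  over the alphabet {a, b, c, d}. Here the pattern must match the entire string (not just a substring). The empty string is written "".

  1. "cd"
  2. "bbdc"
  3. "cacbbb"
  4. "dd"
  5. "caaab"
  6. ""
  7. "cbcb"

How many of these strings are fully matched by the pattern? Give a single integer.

1 → match
2 → match
3 → match
4 → match
5 → no match
6 → match
7 → match
Total matched: 6

6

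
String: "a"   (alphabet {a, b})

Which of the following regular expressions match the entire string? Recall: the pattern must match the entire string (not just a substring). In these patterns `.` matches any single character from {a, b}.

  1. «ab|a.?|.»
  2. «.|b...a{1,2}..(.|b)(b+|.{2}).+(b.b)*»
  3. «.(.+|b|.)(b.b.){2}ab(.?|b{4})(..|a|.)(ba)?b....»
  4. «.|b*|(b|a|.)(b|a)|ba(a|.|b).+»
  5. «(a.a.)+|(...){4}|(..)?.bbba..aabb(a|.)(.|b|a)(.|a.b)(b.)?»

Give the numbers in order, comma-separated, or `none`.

1, 2, 4

1 → match
2 → match
3 → no match
4 → match
5 → no match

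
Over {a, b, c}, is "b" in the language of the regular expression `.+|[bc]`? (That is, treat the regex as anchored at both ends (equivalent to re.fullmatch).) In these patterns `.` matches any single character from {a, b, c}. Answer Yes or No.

Yes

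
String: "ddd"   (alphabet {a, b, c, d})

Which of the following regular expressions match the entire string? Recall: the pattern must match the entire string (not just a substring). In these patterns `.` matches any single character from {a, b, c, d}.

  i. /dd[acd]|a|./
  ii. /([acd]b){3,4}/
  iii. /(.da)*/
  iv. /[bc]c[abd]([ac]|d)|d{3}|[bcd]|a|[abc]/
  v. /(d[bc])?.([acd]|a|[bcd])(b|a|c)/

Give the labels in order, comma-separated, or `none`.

i → match
ii → no match — must end with "b"
iii → no match
iv → match
v → no match

i, iv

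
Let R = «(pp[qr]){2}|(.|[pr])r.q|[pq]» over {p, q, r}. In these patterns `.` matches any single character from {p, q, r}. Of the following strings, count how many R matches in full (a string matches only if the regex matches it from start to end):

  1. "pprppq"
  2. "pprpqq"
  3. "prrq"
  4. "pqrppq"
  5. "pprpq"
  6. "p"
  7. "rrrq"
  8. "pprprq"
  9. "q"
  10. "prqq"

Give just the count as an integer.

1 → match
2 → no match
3 → match
4 → no match
5 → no match
6 → match
7 → match
8 → no match
9 → match
10 → match
Total matched: 6

6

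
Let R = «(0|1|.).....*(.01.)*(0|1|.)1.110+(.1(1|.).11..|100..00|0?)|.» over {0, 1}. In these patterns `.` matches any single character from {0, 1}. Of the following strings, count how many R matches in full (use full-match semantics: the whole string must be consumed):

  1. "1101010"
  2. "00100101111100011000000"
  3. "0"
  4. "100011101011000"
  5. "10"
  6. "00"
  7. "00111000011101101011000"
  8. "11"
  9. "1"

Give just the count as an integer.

4

1 → no match
2 → no match
3 → match
4 → match
5 → no match
6 → no match
7 → match
8 → no match
9 → match
Total matched: 4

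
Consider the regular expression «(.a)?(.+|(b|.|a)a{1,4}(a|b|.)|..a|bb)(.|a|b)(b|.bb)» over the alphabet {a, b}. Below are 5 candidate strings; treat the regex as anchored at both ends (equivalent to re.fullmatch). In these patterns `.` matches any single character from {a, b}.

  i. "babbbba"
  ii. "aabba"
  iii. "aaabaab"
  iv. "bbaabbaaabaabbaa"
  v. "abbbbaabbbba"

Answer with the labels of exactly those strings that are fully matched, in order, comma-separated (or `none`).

iii

i. "babbbba" → no match
ii. "aabba" → no match
iii. "aaabaab" → match
iv → no match
v. "abbbbaabbbba" → no match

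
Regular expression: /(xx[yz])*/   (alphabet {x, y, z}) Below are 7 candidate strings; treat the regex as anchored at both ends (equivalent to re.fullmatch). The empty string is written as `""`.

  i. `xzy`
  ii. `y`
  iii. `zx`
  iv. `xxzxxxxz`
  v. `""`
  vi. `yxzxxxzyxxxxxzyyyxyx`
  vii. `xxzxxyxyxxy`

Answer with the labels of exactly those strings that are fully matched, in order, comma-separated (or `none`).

i → no match
ii → no match
iii → no match
iv → no match
v → match
vi → no match
vii → no match

v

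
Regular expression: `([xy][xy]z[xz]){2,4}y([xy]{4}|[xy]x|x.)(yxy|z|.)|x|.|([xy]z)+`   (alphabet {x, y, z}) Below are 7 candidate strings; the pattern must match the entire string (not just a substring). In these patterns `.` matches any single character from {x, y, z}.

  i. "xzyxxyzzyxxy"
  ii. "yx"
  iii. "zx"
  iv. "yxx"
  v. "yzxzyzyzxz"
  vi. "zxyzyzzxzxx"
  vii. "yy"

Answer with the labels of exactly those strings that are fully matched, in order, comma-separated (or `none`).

v

i → no match
ii → no match
iii → no match
iv → no match
v → match
vi → no match
vii → no match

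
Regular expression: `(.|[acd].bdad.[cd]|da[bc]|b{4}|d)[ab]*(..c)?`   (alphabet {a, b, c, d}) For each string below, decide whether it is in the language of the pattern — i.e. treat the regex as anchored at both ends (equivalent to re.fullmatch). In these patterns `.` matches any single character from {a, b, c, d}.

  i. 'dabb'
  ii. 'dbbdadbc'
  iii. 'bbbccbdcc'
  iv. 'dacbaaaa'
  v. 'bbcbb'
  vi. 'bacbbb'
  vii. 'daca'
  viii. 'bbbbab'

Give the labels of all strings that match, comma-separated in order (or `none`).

i → match
ii → match
iii → no match
iv → match
v → no match
vi → no match
vii → match
viii → match

i, ii, iv, vii, viii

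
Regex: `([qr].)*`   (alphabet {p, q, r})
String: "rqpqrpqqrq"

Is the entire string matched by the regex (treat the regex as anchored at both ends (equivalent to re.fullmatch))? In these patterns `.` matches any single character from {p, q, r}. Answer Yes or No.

No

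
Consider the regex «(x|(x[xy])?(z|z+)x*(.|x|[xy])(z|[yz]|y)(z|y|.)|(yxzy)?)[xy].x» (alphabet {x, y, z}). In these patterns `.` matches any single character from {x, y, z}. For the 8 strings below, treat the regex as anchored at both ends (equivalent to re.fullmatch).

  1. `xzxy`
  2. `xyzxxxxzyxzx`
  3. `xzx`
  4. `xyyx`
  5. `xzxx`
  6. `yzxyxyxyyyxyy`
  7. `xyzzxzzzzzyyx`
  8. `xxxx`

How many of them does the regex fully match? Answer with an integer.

1. `xzxy` → no match — must end with `x`
2. `xyzxxxxzyxzx` → match
3. `xzx` → match
4. `xyyx` → match
5. `xzxx` → no match
6 → no match — must end with `x`
7 → no match
8. `xxxx` → match
Total matched: 4

4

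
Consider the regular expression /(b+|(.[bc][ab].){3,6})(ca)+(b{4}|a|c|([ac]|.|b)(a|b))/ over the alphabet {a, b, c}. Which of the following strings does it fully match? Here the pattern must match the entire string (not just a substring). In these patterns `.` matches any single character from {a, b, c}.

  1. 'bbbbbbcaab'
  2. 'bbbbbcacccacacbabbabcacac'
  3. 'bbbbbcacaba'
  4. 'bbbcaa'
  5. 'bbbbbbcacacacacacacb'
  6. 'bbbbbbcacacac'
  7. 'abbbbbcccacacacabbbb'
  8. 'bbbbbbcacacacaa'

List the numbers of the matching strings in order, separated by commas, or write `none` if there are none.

1, 2, 3, 4, 5, 6, 8

1 → match
2 → match
3 → match
4 → match
5 → match
6 → match
7 → no match
8 → match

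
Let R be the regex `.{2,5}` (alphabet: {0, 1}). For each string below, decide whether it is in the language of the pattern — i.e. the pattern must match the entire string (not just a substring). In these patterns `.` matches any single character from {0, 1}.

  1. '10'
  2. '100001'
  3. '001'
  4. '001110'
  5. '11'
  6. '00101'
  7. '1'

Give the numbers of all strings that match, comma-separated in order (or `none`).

1 → match
2 → no match
3 → match
4 → no match
5 → match
6 → match
7 → no match

1, 3, 5, 6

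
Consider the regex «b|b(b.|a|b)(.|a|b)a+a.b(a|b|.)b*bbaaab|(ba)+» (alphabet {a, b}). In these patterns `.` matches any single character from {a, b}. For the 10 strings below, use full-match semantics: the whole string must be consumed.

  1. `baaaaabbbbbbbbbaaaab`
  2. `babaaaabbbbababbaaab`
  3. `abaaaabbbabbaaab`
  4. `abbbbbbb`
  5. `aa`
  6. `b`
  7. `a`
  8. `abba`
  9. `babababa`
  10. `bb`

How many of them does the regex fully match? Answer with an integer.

2

1 → no match
2 → no match
3 → no match
4 → no match
5 → no match
6 → match
7 → no match
8 → no match
9 → match
10 → no match
Total matched: 2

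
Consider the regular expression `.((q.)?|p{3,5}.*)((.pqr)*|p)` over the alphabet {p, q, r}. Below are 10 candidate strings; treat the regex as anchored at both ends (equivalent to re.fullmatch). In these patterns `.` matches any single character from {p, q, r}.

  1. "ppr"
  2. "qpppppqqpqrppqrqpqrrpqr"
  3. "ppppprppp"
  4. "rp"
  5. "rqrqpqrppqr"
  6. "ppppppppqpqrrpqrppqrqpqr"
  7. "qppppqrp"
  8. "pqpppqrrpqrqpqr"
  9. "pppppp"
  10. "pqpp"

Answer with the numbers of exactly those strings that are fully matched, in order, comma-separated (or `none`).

1 → no match
2 → match
3 → match
4 → match
5 → match
6 → match
7 → match
8 → match
9 → match
10 → match

2, 3, 4, 5, 6, 7, 8, 9, 10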